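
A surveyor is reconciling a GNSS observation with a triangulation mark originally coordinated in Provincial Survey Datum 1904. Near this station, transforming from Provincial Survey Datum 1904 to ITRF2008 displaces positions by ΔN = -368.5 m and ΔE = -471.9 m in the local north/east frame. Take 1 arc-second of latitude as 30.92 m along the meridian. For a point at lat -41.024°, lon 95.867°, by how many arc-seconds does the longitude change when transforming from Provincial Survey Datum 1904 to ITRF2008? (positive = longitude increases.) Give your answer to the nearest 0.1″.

At latitude -41.024°, cos φ = 0.754435.
1″ of longitude at this latitude = 30.92 × cos φ = 23.3271 m, so Δλ = -471.9 / 23.3271 = -20.230″.

Δλ = -20.2″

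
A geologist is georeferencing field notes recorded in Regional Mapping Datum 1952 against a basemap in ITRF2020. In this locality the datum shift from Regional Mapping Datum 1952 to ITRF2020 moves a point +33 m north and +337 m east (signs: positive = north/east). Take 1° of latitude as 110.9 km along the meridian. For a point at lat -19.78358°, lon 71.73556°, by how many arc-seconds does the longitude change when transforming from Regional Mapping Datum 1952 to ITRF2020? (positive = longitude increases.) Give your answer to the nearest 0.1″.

Δλ = 11.6″

At latitude -19.78358°, cos φ = 0.940978.
1° of longitude at this latitude = 110.9 × cos φ = 104.35 km, so Δλ = 337.0 / 104354.4 = 0.0032294° = 11.626″.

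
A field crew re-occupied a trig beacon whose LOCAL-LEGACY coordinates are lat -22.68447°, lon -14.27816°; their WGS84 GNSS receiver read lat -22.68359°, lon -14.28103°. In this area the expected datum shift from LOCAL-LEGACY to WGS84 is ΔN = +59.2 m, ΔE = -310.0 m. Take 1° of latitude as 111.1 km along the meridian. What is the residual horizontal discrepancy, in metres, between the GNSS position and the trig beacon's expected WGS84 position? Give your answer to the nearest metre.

42 m

Observed coordinate differences: Δφ = +0.00088°, Δλ = -0.00287°.
Converting to metres (1° lat = 111100 m, cos φ = 0.922643): observed ΔN = 97.8 m, observed ΔE = -294.2 m.
Subtracting the expected shift leaves a residual of 97.8 − (59.2) = 38.6 m north and -294.2 − (-310.0) = 15.8 m east.
Residual distance = √(38.6² + 15.8²) = 41.7 m.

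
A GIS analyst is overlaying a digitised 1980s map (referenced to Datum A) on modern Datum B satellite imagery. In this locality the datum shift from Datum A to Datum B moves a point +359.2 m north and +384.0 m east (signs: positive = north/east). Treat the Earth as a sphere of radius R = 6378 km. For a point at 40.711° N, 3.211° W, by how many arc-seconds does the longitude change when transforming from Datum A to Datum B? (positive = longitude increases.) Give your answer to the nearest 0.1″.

Δλ = 16.4″

At latitude 40.711°, cos φ = 0.758009.
One radian of longitude at latitude φ spans R cos φ, so Δλ = ΔE / (R cos φ) = 384.0 / (6378000 × 0.758009) = 7.9428e-05 rad = 16.383″.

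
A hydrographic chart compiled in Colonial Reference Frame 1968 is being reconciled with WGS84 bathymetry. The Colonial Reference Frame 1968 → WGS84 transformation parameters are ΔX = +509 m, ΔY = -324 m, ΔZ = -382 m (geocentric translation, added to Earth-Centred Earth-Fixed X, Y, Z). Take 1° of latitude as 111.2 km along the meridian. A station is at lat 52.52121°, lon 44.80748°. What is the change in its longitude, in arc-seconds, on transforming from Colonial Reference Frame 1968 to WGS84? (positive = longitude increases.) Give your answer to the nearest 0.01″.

sin φ = 0.793579, cos φ = 0.608468, sin λ = 0.704727, cos λ = 0.709479.
East component: ΔE = −sin λ·ΔX + cos λ·ΔY = −(0.704727)(509) + (0.709479)(-324) = -588.58 m.
1° of latitude spans 111200 m; at latitude φ, 1° of longitude spans that × cos φ = 67661.6 m, so Δλ = -588.58 / 67661.6 × 3600 = -31.316″.

Δλ = -31.32″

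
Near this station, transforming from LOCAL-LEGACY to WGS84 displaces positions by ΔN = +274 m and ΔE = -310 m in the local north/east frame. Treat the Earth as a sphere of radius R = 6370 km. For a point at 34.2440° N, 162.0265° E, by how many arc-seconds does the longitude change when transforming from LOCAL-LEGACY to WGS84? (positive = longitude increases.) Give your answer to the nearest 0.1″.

At latitude 34.2440°, cos φ = 0.826649.
One radian of longitude at latitude φ spans R cos φ, so Δλ = ΔE / (R cos φ) = -310.0 / (6370000 × 0.826649) = -5.8871e-05 rad = -12.143″.

Δλ = -12.1″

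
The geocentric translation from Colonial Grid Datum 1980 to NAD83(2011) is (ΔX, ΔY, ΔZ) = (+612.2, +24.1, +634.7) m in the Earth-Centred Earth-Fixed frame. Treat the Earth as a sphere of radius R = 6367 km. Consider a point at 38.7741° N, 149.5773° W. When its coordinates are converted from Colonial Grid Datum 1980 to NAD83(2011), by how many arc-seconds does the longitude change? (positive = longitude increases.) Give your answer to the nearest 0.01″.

Δλ = 12.02″

sin φ = 0.626251, cos φ = 0.779621, sin λ = -0.506375, cos λ = -0.862313.
East component: ΔE = −sin λ·ΔX + cos λ·ΔY = −(-0.506375)(612.2) + (-0.862313)(24.1) = 289.22 m.
1° of latitude spans πR/180 = 111125 m; at latitude φ, 1° of longitude spans that × cos φ = 86635.5 m, so Δλ = 289.22 / 86635.5 × 3600 = 12.018″.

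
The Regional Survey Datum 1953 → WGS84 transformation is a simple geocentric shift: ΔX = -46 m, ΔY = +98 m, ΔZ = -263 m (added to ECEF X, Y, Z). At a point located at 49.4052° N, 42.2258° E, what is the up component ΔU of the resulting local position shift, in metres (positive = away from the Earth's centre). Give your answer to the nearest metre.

The local up (radial) axis is (cos φ cos λ, cos φ sin λ, sin φ), giving ΔU = -22.165 + 42.856 − 199.704 = -179.01 m.

ΔU = -179 m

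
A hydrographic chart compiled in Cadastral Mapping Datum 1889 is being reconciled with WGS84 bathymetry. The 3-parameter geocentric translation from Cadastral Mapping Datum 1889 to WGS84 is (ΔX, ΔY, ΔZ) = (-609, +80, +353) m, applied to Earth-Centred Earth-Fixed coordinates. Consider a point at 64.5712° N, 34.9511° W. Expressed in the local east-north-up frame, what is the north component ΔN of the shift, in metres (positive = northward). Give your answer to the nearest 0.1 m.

ΔN = 643.8 m

The local north axis is (−sin φ cos λ, −sin φ sin λ, cos φ), giving ΔN = 450.803 + 41.390 + 151.574 = 643.77 m.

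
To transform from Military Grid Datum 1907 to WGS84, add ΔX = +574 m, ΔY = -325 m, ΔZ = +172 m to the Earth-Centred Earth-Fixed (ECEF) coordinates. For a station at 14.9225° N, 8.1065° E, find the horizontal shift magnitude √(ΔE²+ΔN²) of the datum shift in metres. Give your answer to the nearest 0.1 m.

At φ = 14.9225°, λ = 8.1065°: sin φ = 0.257512, cos φ = 0.966275, sin λ = 0.141014, cos λ = 0.990008.
ΔE = −sin λ·ΔX + cos λ·ΔY = −(0.141014)·(574) + (0.990008)·(-325) = -402.69 m.
ΔN = −sin φ cos λ·ΔX − sin φ sin λ·ΔY + cos φ·ΔZ = −(0.257512)(0.990008)(574) − (0.257512)(0.141014)(-325) + (0.966275)(172) = 31.67 m.
Horizontal magnitude = √(ΔE² + ΔN²) = √((-402.69)² + 31.67²) = 403.94 m.

403.9 m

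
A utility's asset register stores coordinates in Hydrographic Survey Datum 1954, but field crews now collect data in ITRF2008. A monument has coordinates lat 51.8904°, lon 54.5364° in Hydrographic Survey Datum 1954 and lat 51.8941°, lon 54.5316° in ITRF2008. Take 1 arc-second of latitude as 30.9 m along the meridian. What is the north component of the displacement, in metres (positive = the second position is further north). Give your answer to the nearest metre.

ΔN = 412 m

Δφ = 51.8941° − 51.8904° = +0.0037°; Δλ = 54.5316° − 54.5364° = -0.0048°.
1° of latitude = 3600 × 30.90 = 111240 m.
ΔN = Δφ × 111240 = 411.6 m; ΔE = Δλ × 111240 × cos(51.8904°) = -0.0048 × 111240 × 0.617168 = -329.5 m.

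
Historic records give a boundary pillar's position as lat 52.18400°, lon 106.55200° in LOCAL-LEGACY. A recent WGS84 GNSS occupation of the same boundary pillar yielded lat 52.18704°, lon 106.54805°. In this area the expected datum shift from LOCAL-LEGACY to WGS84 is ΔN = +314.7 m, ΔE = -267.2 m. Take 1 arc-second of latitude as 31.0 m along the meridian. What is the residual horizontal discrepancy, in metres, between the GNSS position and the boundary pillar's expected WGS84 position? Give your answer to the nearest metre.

25 m

Observed coordinate differences: Δφ = +0.00304°, Δλ = -0.00395°.
Converting to metres (1° lat = 111600 m, cos φ = 0.613128): observed ΔN = 339.3 m, observed ΔE = -270.3 m.
Subtracting the expected shift leaves a residual of 339.3 − (314.7) = 24.6 m north and -270.3 − (-267.2) = -3.1 m east.
Residual distance = √(24.6² + (-3.1)²) = 24.8 m.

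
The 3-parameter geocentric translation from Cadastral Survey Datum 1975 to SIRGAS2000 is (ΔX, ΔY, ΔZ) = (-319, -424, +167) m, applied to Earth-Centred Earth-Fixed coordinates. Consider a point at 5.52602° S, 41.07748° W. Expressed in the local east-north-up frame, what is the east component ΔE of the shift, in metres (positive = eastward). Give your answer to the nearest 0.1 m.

The local east axis at (φ, λ) is (−sin λ, cos λ, 0), so ΔE = −sin(-41.07748°)·(-319) + cos(-41.07748°)·(-424) = -529.23 m.

ΔE = -529.2 m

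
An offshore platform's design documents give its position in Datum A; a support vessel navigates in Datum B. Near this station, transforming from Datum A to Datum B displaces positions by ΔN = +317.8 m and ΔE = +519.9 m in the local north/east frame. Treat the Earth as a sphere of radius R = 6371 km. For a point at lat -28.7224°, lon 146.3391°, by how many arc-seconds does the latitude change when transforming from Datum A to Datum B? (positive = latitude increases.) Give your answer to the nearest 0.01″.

Δφ = 10.29″

On a sphere of radius R, 1 rad of latitude = R, so Δφ = ΔN / R = 317.8 / 6371000 = 4.9882e-05 rad = 10.289″.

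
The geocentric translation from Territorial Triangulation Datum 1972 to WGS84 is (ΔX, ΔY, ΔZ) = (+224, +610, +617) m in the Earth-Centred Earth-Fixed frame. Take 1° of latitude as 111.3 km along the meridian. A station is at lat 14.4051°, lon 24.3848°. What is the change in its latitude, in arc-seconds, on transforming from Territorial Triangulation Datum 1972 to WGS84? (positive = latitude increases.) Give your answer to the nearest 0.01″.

Δφ = 15.66″

sin φ = 0.248776, cos φ = 0.968561, sin λ = 0.412863, cos λ = 0.910793.
North component: ΔN = −sin φ cos λ·ΔX − sin φ sin λ·ΔY + cos φ·ΔZ = −(0.248776)(0.910793)(224) − (0.248776)(0.412863)(610) + (0.968561)(617) = 484.19 m.
1° of latitude spans 111300 m, so Δφ = 484.19 / 111300 × 3600 = 15.661″.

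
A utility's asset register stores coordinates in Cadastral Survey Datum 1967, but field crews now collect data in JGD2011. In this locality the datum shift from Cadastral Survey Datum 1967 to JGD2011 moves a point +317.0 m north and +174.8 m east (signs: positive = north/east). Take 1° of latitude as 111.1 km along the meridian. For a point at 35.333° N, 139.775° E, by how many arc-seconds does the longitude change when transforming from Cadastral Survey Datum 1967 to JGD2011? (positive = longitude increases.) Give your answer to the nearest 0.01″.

Δλ = 6.94″

At latitude 35.333°, cos φ = 0.815805.
1° of longitude at this latitude = 111.1 × cos φ = 90.64 km, so Δλ = 174.8 / 90635.9 = 0.0019286° = 6.943″.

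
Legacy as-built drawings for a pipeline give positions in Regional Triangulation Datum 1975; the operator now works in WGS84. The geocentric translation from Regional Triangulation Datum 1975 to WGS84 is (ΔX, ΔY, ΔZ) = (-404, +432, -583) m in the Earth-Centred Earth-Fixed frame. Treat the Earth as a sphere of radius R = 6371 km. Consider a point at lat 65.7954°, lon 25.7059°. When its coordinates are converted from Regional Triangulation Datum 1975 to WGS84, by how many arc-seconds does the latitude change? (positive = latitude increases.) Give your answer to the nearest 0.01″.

sin φ = 0.912087, cos φ = 0.409996, sin λ = 0.433752, cos λ = 0.901032.
North component: ΔN = −sin φ cos λ·ΔX − sin φ sin λ·ΔY + cos φ·ΔZ = −(0.912087)(0.901032)(-404) − (0.912087)(0.433752)(432) + (0.409996)(-583) = -77.92 m.
1° of latitude spans πR/180 = 111195 m, so Δφ = -77.92 / 111195 × 3600 = -2.523″.

Δφ = -2.52″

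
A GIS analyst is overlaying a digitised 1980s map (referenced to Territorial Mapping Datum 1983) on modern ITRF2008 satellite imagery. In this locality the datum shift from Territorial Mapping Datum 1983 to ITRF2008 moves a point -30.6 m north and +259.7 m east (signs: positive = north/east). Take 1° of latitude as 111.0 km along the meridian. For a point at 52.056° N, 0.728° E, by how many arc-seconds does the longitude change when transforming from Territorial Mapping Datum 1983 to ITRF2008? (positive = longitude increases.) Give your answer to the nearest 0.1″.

Δλ = 13.7″

At latitude 52.056°, cos φ = 0.614891.
1° of longitude at this latitude = 111.0 × cos φ = 68.25 km, so Δλ = 259.7 / 68252.9 = 0.0038050° = 13.698″.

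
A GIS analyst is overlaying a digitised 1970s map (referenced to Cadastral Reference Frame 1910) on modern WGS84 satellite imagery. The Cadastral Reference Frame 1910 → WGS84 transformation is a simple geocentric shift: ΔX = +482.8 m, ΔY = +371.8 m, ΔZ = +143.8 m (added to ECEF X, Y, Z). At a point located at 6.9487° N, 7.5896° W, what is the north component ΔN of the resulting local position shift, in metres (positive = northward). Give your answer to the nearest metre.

ΔN = 91 m

The local north axis is (−sin φ cos λ, −sin φ sin λ, cos φ), giving ΔN = -57.898 + 5.941 + 142.744 = 90.79 m.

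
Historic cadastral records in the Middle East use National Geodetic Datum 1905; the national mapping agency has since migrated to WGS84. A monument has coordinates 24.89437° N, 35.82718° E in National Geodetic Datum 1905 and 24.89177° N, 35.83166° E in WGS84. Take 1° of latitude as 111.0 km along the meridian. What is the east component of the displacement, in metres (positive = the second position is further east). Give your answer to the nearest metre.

Δφ = 24.89177° − 24.89437° = -0.00260°; Δλ = 35.83166° − 35.82718° = +0.00448°.
ΔN = Δφ × 111000 = -288.6 m; ΔE = Δλ × 111000 × cos(24.89437°) = +0.00448 × 111000 × 0.907085 = 451.1 m.

ΔE = 451 m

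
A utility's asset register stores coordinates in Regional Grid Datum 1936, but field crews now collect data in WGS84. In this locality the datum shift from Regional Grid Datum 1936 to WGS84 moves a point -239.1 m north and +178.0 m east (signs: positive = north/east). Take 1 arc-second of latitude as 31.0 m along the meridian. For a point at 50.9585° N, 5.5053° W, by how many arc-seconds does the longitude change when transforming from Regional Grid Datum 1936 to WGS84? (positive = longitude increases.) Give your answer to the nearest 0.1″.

Δλ = 9.1″

At latitude 50.9585°, cos φ = 0.629883.
1″ of longitude at this latitude = 31.00 × cos φ = 19.5264 m, so Δλ = 178.0 / 19.5264 = 9.116″.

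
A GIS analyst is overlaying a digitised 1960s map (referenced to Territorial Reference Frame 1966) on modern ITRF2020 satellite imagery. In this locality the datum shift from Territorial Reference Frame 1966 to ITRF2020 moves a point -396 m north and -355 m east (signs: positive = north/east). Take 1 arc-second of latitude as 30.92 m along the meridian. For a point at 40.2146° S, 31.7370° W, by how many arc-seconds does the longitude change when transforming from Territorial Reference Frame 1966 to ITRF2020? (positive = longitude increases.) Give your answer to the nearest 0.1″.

At latitude -40.2146°, cos φ = 0.763632.
1″ of longitude at this latitude = 30.92 × cos φ = 23.6115 m, so Δλ = -355.0 / 23.6115 = -15.035″.

Δλ = -15.0″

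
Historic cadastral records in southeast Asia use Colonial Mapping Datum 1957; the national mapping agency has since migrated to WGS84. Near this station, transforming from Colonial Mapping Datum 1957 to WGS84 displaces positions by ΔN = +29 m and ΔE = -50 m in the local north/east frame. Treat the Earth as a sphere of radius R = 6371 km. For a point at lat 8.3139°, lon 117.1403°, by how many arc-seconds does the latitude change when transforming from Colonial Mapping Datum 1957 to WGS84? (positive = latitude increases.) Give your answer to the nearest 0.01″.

Δφ = 0.94″

On a sphere of radius R, 1 rad of latitude = R, so Δφ = ΔN / R = 29.0 / 6371000 = 4.5519e-06 rad = 0.939″.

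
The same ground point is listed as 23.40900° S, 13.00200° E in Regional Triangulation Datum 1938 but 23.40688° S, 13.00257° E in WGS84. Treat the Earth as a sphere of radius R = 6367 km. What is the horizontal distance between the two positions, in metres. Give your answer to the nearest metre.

Δφ = -23.40688° − -23.40900° = +0.00212°; Δλ = 13.00257° − 13.00200° = +0.00057°.
1° along a meridian = πR/180 = 111125 m.
ΔN = Δφ × 111125 = 235.6 m; ΔE = Δλ × 111125 × cos(-23.40900°) = +0.00057 × 111125 × 0.917692 = 58.1 m.
Distance = √(ΔE² + ΔN²) = √(58.1² + 235.6²) = 242.7 m.

243 m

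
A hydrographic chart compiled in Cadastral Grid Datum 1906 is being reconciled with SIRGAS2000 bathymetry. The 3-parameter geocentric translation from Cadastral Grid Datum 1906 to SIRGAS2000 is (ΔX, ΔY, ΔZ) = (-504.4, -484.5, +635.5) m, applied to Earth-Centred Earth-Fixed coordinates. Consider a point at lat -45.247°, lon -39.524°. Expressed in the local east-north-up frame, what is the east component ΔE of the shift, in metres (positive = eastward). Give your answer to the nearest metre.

ΔE = -695 m

The local east axis at (φ, λ) is (−sin λ, cos λ, 0), so ΔE = −sin(-39.524°)·(-504.4) + cos(-39.524°)·(-484.5) = -694.72 m.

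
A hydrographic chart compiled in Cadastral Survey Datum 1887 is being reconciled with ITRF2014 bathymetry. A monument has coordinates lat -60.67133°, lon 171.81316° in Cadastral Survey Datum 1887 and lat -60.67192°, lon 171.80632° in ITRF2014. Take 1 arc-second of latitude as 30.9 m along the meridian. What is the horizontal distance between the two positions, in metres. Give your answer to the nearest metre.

378 m

Δφ = -60.67192° − -60.67133° = -0.00059°; Δλ = 171.80632° − 171.81316° = -0.00684°.
1° of latitude = 3600 × 30.90 = 111240 m.
ΔN = Δφ × 111240 = -65.6 m; ΔE = Δλ × 111240 × cos(-60.67133°) = -0.00684 × 111240 × 0.489819 = -372.7 m.
Distance = √(ΔE² + ΔN²) = √((-372.7)² + (-65.6)²) = 378.4 m.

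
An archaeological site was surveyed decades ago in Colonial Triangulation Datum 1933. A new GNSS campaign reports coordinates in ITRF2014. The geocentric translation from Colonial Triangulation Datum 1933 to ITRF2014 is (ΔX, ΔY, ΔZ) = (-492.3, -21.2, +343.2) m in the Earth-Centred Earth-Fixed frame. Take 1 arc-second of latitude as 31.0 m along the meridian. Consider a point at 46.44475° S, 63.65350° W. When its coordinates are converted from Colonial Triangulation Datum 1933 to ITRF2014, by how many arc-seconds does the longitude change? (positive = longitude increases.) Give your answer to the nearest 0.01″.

Δλ = -21.09″

sin φ = -0.724710, cos φ = 0.689054, sin λ = -0.896127, cos λ = 0.443799.
East component: ΔE = −sin λ·ΔX + cos λ·ΔY = −(-0.896127)(-492.3) + (0.443799)(-21.2) = -450.57 m.
1° of latitude spans 3600 × 31.00 = 111600 m; at latitude φ, 1° of longitude spans that × cos φ = 76898.4 m, so Δλ = -450.57 / 76898.4 × 3600 = -21.094″.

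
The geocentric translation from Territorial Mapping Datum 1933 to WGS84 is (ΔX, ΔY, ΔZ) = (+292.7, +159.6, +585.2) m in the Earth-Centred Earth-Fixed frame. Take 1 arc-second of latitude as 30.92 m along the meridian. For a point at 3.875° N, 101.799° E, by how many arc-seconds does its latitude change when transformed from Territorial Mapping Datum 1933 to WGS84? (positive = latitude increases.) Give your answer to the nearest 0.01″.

Δφ = 18.67″

sin φ = 0.067580, cos φ = 0.997714, sin λ = 0.978871, cos λ = -0.204479.
North component: ΔN = −sin φ cos λ·ΔX − sin φ sin λ·ΔY + cos φ·ΔZ = −(0.067580)(-0.204479)(292.7) − (0.067580)(0.978871)(159.6) + (0.997714)(585.2) = 577.35 m.
1° of latitude spans 3600 × 30.92 = 111312 m, so Δφ = 577.35 / 111312 × 3600 = 18.672″.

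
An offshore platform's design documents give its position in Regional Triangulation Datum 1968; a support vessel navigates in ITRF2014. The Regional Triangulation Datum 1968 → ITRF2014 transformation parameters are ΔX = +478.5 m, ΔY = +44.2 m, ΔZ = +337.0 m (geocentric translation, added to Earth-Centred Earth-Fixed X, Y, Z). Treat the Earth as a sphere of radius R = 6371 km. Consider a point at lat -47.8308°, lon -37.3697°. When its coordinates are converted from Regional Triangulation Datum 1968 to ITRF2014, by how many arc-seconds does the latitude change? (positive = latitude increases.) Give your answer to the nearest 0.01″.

sin φ = -0.741166, cos φ = 0.671322, sin λ = -0.606956, cos λ = 0.794736.
North component: ΔN = −sin φ cos λ·ΔX − sin φ sin λ·ΔY + cos φ·ΔZ = −(-0.741166)(0.794736)(478.5) − (-0.741166)(-0.606956)(44.2) + (0.671322)(337.0) = 488.20 m.
1° of latitude spans πR/180 = 111195 m, so Δφ = 488.20 / 111195 × 3600 = 15.806″.

Δφ = 15.81″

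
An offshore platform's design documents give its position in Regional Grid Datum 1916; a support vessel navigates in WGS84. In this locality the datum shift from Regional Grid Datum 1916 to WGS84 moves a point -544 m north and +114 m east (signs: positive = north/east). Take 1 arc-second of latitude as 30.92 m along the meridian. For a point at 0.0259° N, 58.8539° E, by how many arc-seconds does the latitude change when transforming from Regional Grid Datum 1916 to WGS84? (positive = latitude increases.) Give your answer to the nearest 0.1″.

1″ of latitude = 30.92 m, so Δφ = -544.0 / 30.92 = -17.594″.

Δφ = -17.6″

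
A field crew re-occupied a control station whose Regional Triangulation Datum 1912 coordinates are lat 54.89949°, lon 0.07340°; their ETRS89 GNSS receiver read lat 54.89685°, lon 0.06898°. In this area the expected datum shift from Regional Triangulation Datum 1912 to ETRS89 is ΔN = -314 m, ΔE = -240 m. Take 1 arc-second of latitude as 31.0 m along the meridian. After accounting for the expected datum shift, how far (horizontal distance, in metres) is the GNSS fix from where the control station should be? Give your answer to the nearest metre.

Observed coordinate differences: Δφ = -0.00264°, Δλ = -0.00442°.
Converting to metres (1° lat = 111600 m, cos φ = 0.575013): observed ΔN = -294.6 m, observed ΔE = -283.6 m.
Subtracting the expected shift leaves a residual of -294.6 − (-314) = 19.4 m north and -283.6 − (-240) = -43.6 m east.
Residual distance = √(19.4² + (-43.6)²) = 47.7 m.

48 m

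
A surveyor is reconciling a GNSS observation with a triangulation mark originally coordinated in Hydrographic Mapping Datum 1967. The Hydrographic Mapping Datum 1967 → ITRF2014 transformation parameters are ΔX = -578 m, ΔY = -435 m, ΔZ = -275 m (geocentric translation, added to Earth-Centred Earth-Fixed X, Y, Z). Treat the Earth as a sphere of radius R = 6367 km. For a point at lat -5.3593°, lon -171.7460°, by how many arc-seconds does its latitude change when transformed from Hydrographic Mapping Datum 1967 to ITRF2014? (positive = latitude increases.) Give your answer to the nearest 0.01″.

sin φ = -0.093401, cos φ = 0.995629, sin λ = -0.143562, cos λ = -0.989641.
North component: ΔN = −sin φ cos λ·ΔX − sin φ sin λ·ΔY + cos φ·ΔZ = −(-0.093401)(-0.989641)(-578) − (-0.093401)(-0.143562)(-435) + (0.995629)(-275) = -214.54 m.
1° of latitude spans πR/180 = 111125 m, so Δφ = -214.54 / 111125 × 3600 = -6.950″.

Δφ = -6.95″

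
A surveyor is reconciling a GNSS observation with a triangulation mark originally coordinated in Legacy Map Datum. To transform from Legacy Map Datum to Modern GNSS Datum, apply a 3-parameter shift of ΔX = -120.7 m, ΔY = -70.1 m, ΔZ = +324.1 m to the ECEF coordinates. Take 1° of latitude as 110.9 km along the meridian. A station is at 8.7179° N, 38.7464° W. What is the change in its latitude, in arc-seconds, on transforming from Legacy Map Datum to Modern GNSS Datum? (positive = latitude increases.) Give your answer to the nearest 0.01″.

Δφ = 10.65″

sin φ = 0.151570, cos φ = 0.988447, sin λ = -0.625874, cos λ = 0.779924.
North component: ΔN = −sin φ cos λ·ΔX − sin φ sin λ·ΔY + cos φ·ΔZ = −(0.151570)(0.779924)(-120.7) − (0.151570)(-0.625874)(-70.1) + (0.988447)(324.1) = 327.97 m.
1° of latitude spans 110900 m, so Δφ = 327.97 / 110900 × 3600 = 10.647″.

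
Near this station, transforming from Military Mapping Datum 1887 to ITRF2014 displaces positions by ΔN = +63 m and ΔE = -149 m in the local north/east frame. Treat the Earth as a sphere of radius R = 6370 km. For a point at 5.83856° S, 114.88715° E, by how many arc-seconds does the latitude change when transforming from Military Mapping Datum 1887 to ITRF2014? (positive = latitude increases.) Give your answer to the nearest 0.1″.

On a sphere of radius R, 1 rad of latitude = R, so Δφ = ΔN / R = 63.0 / 6370000 = 9.8901e-06 rad = 2.040″.

Δφ = 2.0″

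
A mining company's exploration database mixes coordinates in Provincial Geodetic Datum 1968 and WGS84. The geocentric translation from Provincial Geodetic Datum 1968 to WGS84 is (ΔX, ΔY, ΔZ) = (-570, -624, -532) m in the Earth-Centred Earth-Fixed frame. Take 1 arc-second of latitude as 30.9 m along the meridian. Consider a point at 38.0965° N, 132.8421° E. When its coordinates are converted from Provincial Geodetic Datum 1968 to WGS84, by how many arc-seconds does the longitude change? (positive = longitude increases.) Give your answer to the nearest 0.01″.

sin φ = 0.616988, cos φ = 0.786973, sin λ = 0.733230, cos λ = -0.679980.
East component: ΔE = −sin λ·ΔX + cos λ·ΔY = −(0.733230)(-570) + (-0.679980)(-624) = 842.25 m.
1° of latitude spans 3600 × 30.90 = 111240 m; at latitude φ, 1° of longitude spans that × cos φ = 87542.8 m, so Δλ = 842.25 / 87542.8 × 3600 = 34.636″.

Δλ = 34.64″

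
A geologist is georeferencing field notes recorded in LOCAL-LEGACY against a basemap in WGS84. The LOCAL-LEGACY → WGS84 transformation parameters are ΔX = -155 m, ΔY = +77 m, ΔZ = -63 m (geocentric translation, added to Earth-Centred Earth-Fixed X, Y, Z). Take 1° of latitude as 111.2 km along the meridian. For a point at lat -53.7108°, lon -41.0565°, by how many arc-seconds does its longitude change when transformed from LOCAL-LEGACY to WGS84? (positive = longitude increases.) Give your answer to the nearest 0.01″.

Δλ = -2.39″

sin φ = -0.806040, cos φ = 0.591861, sin λ = -0.656803, cos λ = 0.754062.
East component: ΔE = −sin λ·ΔX + cos λ·ΔY = −(-0.656803)(-155) + (0.754062)(77) = -43.74 m.
1° of latitude spans 111200 m; at latitude φ, 1° of longitude spans that × cos φ = 65815.0 m, so Δλ = -43.74 / 65815.0 × 3600 = -2.393″.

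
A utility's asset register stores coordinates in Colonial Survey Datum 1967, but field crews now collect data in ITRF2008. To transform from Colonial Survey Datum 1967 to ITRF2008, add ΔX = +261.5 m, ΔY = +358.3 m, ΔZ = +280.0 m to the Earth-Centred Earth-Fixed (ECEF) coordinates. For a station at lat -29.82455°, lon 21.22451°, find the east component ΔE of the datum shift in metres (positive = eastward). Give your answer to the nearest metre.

The local east axis at (φ, λ) is (−sin λ, cos λ, 0), so ΔE = −sin(21.22451°)·261.5 + cos(21.22451°)·358.3 = 239.33 m.

ΔE = 239 m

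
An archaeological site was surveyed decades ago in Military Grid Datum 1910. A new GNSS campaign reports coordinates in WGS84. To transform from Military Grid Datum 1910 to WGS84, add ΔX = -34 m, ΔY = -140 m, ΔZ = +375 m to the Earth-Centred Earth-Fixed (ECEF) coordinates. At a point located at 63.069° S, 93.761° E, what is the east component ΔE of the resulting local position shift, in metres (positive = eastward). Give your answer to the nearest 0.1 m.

At φ = -63.069°, λ = 93.761°: sin φ = -0.891553, cos φ = 0.452917, sin λ = 0.997846, cos λ = -0.065595.
ΔE = −sin λ·ΔX + cos λ·ΔY = −(0.997846)·(-34) + (-0.065595)·(-140) = 43.11 m.

ΔE = 43.1 m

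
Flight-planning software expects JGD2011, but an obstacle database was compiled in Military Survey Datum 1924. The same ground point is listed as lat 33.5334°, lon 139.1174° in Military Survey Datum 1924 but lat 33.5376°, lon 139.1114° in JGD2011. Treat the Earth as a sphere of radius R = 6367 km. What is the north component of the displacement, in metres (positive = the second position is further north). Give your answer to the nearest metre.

Δφ = 33.5376° − 33.5334° = +0.0042°; Δλ = 139.1114° − 139.1174° = -0.0060°.
1° along a meridian = πR/180 = 111125 m.
ΔN = Δφ × 111125 = 466.7 m; ΔE = Δλ × 111125 × cos(33.5334°) = -0.0060 × 111125 × 0.833564 = -555.8 m.

ΔN = 467 m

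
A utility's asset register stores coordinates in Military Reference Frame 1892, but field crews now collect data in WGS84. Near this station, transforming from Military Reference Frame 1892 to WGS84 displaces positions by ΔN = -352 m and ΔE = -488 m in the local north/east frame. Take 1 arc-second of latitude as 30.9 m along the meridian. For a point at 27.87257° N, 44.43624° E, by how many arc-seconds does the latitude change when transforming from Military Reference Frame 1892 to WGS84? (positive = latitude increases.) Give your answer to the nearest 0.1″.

Δφ = -11.4″

1″ of latitude = 30.90 m, so Δφ = -352.0 / 30.90 = -11.392″.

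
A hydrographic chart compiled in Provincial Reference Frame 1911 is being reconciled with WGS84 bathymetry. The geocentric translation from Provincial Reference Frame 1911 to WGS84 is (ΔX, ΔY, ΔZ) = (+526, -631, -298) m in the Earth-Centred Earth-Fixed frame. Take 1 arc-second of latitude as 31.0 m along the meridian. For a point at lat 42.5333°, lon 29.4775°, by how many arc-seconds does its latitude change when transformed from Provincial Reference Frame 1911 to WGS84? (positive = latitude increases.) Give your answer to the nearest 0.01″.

sin φ = 0.676019, cos φ = 0.736885, sin λ = 0.492082, cos λ = 0.870549.
North component: ΔN = −sin φ cos λ·ΔX − sin φ sin λ·ΔY + cos φ·ΔZ = −(0.676019)(0.870549)(526) − (0.676019)(0.492082)(-631) + (0.736885)(-298) = -319.24 m.
1° of latitude spans 3600 × 31.00 = 111600 m, so Δφ = -319.24 / 111600 × 3600 = -10.298″.

Δφ = -10.30″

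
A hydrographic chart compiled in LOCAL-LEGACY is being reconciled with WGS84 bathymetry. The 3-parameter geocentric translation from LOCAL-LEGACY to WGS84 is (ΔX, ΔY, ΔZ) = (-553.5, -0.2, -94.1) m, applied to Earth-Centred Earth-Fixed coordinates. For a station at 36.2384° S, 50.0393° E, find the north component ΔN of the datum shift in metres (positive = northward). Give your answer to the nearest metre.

At φ = -36.2384°, λ = 50.0393°: sin φ = -0.591146, cos φ = 0.806564, sin λ = 0.766485, cos λ = 0.642262.
ΔN = −sin φ cos λ·ΔX − sin φ sin λ·ΔY + cos φ·ΔZ = −(-0.591146)(0.642262)(-553.5) − (-0.591146)(0.766485)(-0.2) + (0.806564)(-94.1) = -286.14 m.

ΔN = -286 m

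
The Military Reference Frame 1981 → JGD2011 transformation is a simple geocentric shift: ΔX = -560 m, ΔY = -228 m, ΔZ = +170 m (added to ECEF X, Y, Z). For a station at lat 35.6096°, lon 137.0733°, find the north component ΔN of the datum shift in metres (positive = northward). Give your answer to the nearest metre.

ΔN = -10 m

At φ = 35.6096°, λ = 137.0733°: sin φ = 0.582259, cos φ = 0.813003, sin λ = 0.681062, cos λ = -0.732226.
ΔN = −sin φ cos λ·ΔX − sin φ sin λ·ΔY + cos φ·ΔZ = −(0.582259)(-0.732226)(-560) − (0.582259)(0.681062)(-228) + (0.813003)(170) = -10.13 m.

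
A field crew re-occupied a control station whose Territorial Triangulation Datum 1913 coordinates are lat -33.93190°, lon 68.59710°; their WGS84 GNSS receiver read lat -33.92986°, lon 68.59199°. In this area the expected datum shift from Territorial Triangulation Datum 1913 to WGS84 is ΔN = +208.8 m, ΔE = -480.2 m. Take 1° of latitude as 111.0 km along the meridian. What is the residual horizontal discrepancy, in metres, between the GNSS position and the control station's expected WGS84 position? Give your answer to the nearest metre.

20 m

Observed coordinate differences: Δφ = +0.00204°, Δλ = -0.00511°.
Converting to metres (1° lat = 111000 m, cos φ = 0.829702): observed ΔN = 226.4 m, observed ΔE = -470.6 m.
Subtracting the expected shift leaves a residual of 226.4 − (208.8) = 17.6 m north and -470.6 − (-480.2) = 9.6 m east.
Residual distance = √(17.6² + 9.6²) = 20.1 m.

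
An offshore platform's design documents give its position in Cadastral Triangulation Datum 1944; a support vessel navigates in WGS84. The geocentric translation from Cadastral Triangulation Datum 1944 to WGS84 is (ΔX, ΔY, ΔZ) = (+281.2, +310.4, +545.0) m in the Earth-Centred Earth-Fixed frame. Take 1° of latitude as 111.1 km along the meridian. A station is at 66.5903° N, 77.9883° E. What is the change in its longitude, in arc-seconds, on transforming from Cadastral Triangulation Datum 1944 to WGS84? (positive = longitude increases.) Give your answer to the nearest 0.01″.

sin φ = 0.917687, cos φ = 0.397303, sin λ = 0.978105, cos λ = 0.208111.
East component: ΔE = −sin λ·ΔX + cos λ·ΔY = −(0.978105)(281.2) + (0.208111)(310.4) = -210.45 m.
1° of latitude spans 111100 m; at latitude φ, 1° of longitude spans that × cos φ = 44140.4 m, so Δλ = -210.45 / 44140.4 × 3600 = -17.163″.

Δλ = -17.16″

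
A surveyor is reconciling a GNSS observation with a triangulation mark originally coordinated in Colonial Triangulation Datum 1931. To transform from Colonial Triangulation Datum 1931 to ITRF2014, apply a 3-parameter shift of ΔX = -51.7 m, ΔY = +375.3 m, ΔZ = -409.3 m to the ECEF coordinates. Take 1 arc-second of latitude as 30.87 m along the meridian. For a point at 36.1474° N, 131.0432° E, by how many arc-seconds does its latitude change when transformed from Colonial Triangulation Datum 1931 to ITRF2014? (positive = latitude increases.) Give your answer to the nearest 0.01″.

Δφ = -16.76″

sin φ = 0.589865, cos φ = 0.807502, sin λ = 0.754215, cos λ = -0.656628.
North component: ΔN = −sin φ cos λ·ΔX − sin φ sin λ·ΔY + cos φ·ΔZ = −(0.589865)(-0.656628)(-51.7) − (0.589865)(0.754215)(375.3) + (0.807502)(-409.3) = -517.50 m.
1° of latitude spans 3600 × 30.87 = 111132 m, so Δφ = -517.50 / 111132 × 3600 = -16.764″.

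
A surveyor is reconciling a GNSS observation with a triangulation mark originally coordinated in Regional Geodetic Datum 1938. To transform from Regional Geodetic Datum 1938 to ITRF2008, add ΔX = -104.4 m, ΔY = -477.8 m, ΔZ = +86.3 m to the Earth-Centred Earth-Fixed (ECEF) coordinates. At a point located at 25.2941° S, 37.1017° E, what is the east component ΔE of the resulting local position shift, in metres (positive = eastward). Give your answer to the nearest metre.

ΔE = -318 m

At φ = -25.2941°, λ = 37.1017°: sin φ = -0.427265, cos φ = 0.904127, sin λ = 0.603232, cos λ = 0.797566.
ΔE = −sin λ·ΔX + cos λ·ΔY = −(0.603232)·(-104.4) + (0.797566)·(-477.8) = -318.10 m.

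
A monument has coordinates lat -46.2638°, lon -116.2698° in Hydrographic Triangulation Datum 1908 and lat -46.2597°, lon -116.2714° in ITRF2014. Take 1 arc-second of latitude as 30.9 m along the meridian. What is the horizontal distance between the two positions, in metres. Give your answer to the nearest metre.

472 m

Δφ = -46.2597° − -46.2638° = +0.0041°; Δλ = -116.2714° − -116.2698° = -0.0016°.
1° of latitude = 3600 × 30.90 = 111240 m.
ΔN = Δφ × 111240 = 456.1 m; ΔE = Δλ × 111240 × cos(-46.2638°) = -0.0016 × 111240 × 0.691339 = -123.0 m.
Distance = √(ΔE² + ΔN²) = √((-123.0)² + 456.1²) = 472.4 m.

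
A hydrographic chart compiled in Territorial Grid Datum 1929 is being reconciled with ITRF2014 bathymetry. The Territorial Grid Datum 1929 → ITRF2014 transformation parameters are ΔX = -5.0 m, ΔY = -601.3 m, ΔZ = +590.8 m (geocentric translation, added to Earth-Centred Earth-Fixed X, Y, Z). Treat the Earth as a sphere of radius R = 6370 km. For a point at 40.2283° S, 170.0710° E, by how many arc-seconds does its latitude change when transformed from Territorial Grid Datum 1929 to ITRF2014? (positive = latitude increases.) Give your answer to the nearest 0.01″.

Δφ = 12.54″

sin φ = -0.645835, cos φ = 0.763477, sin λ = 0.172428, cos λ = -0.985022.
North component: ΔN = −sin φ cos λ·ΔX − sin φ sin λ·ΔY + cos φ·ΔZ = −(-0.645835)(-0.985022)(-5.0) − (-0.645835)(0.172428)(-601.3) + (0.763477)(590.8) = 387.28 m.
1° of latitude spans πR/180 = 111177 m, so Δφ = 387.28 / 111177 × 3600 = 12.540″.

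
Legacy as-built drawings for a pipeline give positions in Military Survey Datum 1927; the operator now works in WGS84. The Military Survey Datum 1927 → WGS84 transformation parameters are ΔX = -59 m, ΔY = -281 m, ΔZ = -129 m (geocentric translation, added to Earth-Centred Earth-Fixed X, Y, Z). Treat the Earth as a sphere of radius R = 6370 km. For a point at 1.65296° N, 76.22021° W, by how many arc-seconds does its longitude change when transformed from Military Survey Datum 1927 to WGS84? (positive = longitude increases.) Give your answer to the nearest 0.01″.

sin φ = 0.028846, cos φ = 0.999584, sin λ = -0.971218, cos λ = 0.238191.
East component: ΔE = −sin λ·ΔX + cos λ·ΔY = −(-0.971218)(-59) + (0.238191)(-281) = -124.23 m.
1° of latitude spans πR/180 = 111177 m; at latitude φ, 1° of longitude spans that × cos φ = 111131.2 m, so Δλ = -124.23 / 111131.2 × 3600 = -4.024″.

Δλ = -4.02″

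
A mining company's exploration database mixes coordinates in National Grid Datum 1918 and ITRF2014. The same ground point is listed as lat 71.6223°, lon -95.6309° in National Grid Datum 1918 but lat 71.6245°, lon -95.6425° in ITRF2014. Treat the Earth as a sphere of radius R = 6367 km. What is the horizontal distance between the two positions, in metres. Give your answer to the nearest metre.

474 m

Δφ = 71.6245° − 71.6223° = +0.0022°; Δλ = -95.6425° − -95.6309° = -0.0116°.
1° along a meridian = πR/180 = 111125 m.
ΔN = Δφ × 111125 = 244.5 m; ΔE = Δλ × 111125 × cos(71.6223°) = -0.0116 × 111125 × 0.315280 = -406.4 m.
Distance = √(ΔE² + ΔN²) = √((-406.4)² + 244.5²) = 474.3 m.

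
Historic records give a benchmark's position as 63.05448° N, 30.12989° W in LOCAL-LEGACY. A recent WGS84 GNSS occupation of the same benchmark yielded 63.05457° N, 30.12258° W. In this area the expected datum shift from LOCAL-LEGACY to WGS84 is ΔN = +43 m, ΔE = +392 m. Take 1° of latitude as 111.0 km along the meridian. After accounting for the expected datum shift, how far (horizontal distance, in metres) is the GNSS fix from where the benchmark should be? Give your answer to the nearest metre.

Observed coordinate differences: Δφ = +0.00009°, Δλ = +0.00731°.
Converting to metres (1° lat = 111000 m, cos φ = 0.453143): observed ΔN = 10.0 m, observed ΔE = 367.7 m.
Subtracting the expected shift leaves a residual of 10.0 − (43) = -33.0 m north and 367.7 − (392) = -24.3 m east.
Residual distance = √((-33.0)² + (-24.3)²) = 41.0 m.

41 m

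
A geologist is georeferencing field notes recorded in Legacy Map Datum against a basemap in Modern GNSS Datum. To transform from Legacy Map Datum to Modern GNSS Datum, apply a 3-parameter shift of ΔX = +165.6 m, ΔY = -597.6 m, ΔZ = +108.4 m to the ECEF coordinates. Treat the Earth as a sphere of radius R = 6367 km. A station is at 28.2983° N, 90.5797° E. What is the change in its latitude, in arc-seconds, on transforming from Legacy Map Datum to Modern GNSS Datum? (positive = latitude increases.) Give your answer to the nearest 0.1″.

sin φ = 0.474062, cos φ = 0.880491, sin λ = 0.999949, cos λ = -0.010118.
North component: ΔN = −sin φ cos λ·ΔX − sin φ sin λ·ΔY + cos φ·ΔZ = −(0.474062)(-0.010118)(165.6) − (0.474062)(0.999949)(-597.6) + (0.880491)(108.4) = 379.52 m.
1° of latitude spans πR/180 = 111125 m, so Δφ = 379.52 / 111125 × 3600 = 12.295″.

Δφ = 12.3″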